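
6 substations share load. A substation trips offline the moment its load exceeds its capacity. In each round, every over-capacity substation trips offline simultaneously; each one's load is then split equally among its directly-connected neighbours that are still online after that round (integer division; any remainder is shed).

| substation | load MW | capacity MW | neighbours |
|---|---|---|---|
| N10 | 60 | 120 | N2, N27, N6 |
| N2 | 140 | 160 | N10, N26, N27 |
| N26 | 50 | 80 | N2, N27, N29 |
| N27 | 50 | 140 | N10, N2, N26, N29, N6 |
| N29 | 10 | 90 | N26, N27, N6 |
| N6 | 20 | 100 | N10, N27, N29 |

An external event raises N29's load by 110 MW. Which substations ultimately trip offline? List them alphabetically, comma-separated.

Round 1 — N29 at 120 > 90. N29 trips offline.
  N29 sheds 120 MW to N26, N27, N6: 40 each.
    N26: 50+40 = 90 > 80
    N27: 50+40 = 90 ≤ 140
    N6: 20+40 = 60 ≤ 100
Round 2 — N26 trips offline.
  N26 sheds 90 MW to N2, N27: 45 each.
    N2: 140+45 = 185 > 160
    N27: 90+45 = 135 ≤ 140
Round 3 — N2 trips offline.
  N2 sheds 185 MW to N10, N27: 92 each (1 lost).
    N10: 60+92 = 152 > 120
    N27: 135+92 = 227 > 140
Round 4 — N10, N27 trip offline.
  N10 sheds 152 MW to N6: 152 each.
    N6: 60+152 = 212 > 100
  N27 sheds 227 MW to N6: 227 each.
    N6: 212+227 = 439 > 100
Round 5 — N6 trips offline.
  N6 sheds 439 MW: no online neighbours, lost.
No further trips.

N10, N2, N26, N27, N29, N6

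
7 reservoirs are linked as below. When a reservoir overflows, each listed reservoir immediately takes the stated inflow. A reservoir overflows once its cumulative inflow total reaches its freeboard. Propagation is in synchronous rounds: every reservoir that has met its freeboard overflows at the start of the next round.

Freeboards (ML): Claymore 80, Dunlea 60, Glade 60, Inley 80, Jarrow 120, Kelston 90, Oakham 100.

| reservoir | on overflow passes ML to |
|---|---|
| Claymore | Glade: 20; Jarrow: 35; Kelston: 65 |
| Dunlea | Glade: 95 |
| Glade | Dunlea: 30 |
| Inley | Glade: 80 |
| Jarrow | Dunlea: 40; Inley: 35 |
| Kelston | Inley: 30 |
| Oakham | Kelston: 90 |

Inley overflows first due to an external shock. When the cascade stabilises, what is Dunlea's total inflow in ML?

Round 1 — Inley overflows (initial).
  Glade: +80 → 80 ≥ 60
Round 2 — Glade overflows.
  Dunlea: +30 → 30 < 60
No further overflows.

30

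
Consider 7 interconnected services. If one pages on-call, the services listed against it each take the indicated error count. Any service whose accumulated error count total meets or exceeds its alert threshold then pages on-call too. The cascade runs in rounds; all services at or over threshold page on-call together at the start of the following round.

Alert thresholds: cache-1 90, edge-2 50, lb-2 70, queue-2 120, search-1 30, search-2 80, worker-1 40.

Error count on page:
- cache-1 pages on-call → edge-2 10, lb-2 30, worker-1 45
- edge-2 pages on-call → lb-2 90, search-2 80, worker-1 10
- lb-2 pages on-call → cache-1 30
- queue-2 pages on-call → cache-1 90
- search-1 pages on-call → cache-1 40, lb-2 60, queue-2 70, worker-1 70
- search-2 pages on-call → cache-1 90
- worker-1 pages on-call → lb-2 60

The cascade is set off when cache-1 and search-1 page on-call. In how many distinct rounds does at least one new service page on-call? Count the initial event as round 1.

2

Round 1 — cache-1, search-1 page on-call (initial).
  edge-2: +10 → 10 < 50
  lb-2: +30+60 → 90 ≥ 70
  queue-2: +70 → 70 < 120
  worker-1: +45+70 → 115 ≥ 40
Round 2 — lb-2, worker-1 page on-call.
No further pages.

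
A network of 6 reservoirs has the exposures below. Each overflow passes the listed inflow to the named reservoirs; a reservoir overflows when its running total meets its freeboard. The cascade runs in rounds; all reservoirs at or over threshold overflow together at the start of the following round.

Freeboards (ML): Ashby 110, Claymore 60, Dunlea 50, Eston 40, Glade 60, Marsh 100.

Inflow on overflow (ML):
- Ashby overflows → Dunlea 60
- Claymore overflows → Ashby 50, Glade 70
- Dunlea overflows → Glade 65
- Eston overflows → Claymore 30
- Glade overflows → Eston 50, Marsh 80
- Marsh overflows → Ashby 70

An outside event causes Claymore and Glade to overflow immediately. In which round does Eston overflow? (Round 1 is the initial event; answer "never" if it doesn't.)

Round 1 — Claymore, Glade overflow (initial).
  Ashby: +50 → 50 < 110
  Eston: +50 → 50 ≥ 40
  Marsh: +80 → 80 < 100
Round 2 — Eston overflows.
No further overflows.

2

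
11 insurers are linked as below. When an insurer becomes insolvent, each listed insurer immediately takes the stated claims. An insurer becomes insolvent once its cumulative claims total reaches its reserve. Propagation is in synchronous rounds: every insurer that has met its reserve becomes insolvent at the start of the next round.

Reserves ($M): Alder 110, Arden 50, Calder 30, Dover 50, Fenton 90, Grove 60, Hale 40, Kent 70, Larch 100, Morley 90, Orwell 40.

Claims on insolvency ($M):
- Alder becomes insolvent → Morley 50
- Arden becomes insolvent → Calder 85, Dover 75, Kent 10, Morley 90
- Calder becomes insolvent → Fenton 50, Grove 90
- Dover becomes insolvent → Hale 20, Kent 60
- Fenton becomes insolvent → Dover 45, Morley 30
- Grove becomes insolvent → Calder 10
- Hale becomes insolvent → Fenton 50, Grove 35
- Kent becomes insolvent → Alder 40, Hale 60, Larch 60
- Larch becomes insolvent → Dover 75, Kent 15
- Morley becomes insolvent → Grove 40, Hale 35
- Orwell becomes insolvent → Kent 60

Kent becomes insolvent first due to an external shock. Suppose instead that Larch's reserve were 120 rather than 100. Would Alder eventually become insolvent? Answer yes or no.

no

With Larch's reserve at 120:
Round 1 — Kent becomes insolvent (initial).
  Alder: +40 → 40 < 110
  Hale: +60 → 60 ≥ 40
  Larch: +60 → 60 < 120
Round 2 — Hale becomes insolvent.
  Fenton: +50 → 50 < 90
  Grove: +35 → 35 < 60
No further insolvencies.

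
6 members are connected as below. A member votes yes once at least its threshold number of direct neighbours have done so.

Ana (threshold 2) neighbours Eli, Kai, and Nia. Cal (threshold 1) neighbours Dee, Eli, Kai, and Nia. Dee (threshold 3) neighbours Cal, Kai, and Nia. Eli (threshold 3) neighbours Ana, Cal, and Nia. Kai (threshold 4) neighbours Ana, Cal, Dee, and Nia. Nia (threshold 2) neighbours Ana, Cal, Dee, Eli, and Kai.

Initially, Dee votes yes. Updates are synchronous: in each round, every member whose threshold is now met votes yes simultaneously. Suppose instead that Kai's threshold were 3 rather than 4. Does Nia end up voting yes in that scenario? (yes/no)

yes

With Kai's threshold at 3:
Round 1 — Dee votes yes (initial).
Round 2 — checking thresholds:
  Cal: 1 of 4 neighbours ≥ 1, votes yes.
  Kai: 1 of 4 neighbours < 3, holds.
  Nia: 1 of 5 neighbours < 2, holds.
Round 3 — checking thresholds:
  Eli: 1 of 3 neighbours < 3, holds.
  Kai: 2 of 4 neighbours < 3, holds.
  Nia: 2 of 5 neighbours ≥ 2, votes yes.
Round 4 — checking thresholds:
  Ana: 1 of 3 neighbours < 2, holds.
  Eli: 2 of 3 neighbours < 3, holds.
  Kai: 3 of 4 neighbours ≥ 3, votes yes.
Round 5 — checking thresholds:
  Ana: 2 of 3 neighbours ≥ 2, votes yes.
  Eli: 2 of 3 neighbours < 3, holds.
Round 6 — checking thresholds:
  Eli: 3 of 3 neighbours ≥ 3, votes yes.
Round 7 — no new yes votes; cascade stops.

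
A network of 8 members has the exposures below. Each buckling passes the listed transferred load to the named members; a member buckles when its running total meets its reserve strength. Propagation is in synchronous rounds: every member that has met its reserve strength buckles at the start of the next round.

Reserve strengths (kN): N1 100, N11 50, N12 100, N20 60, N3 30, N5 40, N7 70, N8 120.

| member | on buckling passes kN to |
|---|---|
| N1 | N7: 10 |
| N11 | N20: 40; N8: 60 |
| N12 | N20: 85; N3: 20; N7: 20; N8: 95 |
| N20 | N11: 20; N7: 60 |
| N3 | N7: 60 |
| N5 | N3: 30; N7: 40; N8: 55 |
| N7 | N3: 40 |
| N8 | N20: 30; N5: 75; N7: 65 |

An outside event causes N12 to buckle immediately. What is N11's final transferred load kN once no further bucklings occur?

Round 1 — N12 buckles (initial).
  N20: +85 → 85 ≥ 60
  N3: +20 → 20 < 30
  N7: +20 → 20 < 70
  N8: +95 → 95 < 120
Round 2 — N20 buckles.
  N11: +20 → 20 < 50
  N7: +60 → 80 ≥ 70
Round 3 — N7 buckles.
  N3: +40 → 60 ≥ 30
Round 4 — N3 buckles.
No further bucklings.

20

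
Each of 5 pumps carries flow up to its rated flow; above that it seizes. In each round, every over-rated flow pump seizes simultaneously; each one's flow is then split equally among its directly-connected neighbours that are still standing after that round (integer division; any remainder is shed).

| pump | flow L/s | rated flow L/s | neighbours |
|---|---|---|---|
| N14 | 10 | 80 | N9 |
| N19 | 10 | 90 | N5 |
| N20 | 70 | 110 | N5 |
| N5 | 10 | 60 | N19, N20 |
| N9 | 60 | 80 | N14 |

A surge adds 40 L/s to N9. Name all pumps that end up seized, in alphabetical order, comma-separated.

Round 1 — N9 at 100 > 80. N9 seizes.
  N9 sheds 100 L/s to N14: 100 each.
    N14: 10+100 = 110 > 80
Round 2 — N14 seizes.
  N14 sheds 110 L/s: no online neighbours, lost.
No further seizures.

N14, N9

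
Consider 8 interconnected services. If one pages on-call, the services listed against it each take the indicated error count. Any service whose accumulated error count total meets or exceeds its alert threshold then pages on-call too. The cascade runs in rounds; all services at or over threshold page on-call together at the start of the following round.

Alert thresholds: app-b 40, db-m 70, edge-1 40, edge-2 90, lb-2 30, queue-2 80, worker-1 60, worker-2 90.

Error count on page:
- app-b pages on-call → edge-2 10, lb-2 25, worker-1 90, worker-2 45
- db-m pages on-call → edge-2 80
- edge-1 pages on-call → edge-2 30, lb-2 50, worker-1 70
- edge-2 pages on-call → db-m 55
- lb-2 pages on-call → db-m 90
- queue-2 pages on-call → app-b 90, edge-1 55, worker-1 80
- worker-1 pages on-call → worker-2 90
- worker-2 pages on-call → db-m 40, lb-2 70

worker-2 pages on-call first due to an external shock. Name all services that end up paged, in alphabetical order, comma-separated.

db-m, lb-2, worker-2

Round 1 — worker-2 pages on-call (initial).
  db-m: +40 → 40 < 70
  lb-2: +70 → 70 ≥ 30
Round 2 — lb-2 pages on-call.
  db-m: +90 → 130 ≥ 70
Round 3 — db-m pages on-call.
  edge-2: +80 → 80 < 90
No further pages.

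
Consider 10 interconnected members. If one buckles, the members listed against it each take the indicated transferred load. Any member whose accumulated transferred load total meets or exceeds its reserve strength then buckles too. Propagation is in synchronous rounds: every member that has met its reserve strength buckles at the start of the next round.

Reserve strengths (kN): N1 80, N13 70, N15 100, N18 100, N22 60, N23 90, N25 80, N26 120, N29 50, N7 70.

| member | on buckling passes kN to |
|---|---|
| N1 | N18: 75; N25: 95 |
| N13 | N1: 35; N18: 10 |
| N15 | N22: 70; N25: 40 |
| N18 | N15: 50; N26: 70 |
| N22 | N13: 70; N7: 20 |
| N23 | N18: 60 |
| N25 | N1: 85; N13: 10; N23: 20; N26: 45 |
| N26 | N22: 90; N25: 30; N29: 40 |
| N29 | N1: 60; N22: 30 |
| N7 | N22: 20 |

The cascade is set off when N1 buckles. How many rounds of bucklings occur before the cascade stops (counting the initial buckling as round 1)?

2

Round 1 — N1 buckles (initial).
  N18: +75 → 75 < 100
  N25: +95 → 95 ≥ 80
Round 2 — N25 buckles.
  N13: +10 → 10 < 70
  N23: +20 → 20 < 90
  N26: +45 → 45 < 120
No further bucklings.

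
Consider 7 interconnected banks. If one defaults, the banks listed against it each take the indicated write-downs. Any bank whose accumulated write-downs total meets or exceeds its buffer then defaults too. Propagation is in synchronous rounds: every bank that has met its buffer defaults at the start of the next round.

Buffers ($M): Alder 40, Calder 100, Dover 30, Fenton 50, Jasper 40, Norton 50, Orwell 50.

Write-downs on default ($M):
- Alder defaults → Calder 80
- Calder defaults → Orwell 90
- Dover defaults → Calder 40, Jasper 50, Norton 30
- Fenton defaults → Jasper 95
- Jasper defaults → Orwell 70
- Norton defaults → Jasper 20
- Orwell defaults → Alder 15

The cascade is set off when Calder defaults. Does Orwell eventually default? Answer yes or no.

yes

Round 1 — Calder defaults (initial).
  Orwell: +90 → 90 ≥ 50
Round 2 — Orwell defaults.
  Alder: +15 → 15 < 40
No further defaults.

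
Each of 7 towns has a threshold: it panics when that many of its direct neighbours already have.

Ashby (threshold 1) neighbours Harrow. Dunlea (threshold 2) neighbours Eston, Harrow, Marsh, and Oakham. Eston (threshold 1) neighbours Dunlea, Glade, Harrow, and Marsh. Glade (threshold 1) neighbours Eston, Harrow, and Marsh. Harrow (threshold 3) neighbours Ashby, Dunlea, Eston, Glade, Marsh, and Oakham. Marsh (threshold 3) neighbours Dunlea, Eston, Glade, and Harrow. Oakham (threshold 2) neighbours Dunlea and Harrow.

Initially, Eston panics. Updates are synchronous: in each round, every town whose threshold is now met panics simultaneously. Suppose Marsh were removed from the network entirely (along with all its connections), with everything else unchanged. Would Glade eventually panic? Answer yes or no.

With Marsh removed:
Round 1 — Eston panics (initial).
Round 2 — checking thresholds:
  Dunlea: 1 of 3 neighbours < 2, holds.
  Glade: 1 of 2 neighbours ≥ 1, panics.
  Harrow: 1 of 5 neighbours < 3, holds.
Round 3 — no new panics; cascade stops.

yes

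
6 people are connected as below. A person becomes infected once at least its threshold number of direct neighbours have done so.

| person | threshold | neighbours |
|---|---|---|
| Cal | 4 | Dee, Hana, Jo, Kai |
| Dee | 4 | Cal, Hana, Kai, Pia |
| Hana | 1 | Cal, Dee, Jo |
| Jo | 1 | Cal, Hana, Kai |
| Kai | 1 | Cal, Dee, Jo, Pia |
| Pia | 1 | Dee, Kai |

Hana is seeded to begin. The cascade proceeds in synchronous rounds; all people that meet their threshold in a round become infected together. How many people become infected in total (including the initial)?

4

Round 1 — Hana becomes infected (initial).
Round 2 — checking thresholds:
  Cal: 1 of 4 neighbours < 4, holds.
  Dee: 1 of 4 neighbours < 4, holds.
  Jo: 1 of 3 neighbours ≥ 1, becomes infected.
Round 3 — checking thresholds:
  Cal: 2 of 4 neighbours < 4, holds.
  Dee: 1 of 4 neighbours < 4, holds.
  Kai: 1 of 4 neighbours ≥ 1, becomes infected.
Round 4 — checking thresholds:
  Cal: 3 of 4 neighbours < 4, holds.
  Dee: 2 of 4 neighbours < 4, holds.
  Pia: 1 of 2 neighbours ≥ 1, becomes infected.
Round 5 — no new infections; cascade stops.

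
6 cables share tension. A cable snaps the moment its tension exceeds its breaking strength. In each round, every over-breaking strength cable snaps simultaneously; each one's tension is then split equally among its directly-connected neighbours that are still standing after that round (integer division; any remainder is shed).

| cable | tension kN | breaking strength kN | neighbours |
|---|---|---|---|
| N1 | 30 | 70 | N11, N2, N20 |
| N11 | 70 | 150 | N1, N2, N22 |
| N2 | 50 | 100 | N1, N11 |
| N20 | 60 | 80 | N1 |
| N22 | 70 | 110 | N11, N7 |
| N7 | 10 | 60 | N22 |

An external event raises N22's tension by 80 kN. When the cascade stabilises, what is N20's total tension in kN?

Round 1 — N22 at 150 > 110. N22 snaps.
  N22 sheds 150 kN to N11, N7: 75 each.
    N11: 70+75 = 145 ≤ 150
    N7: 10+75 = 85 > 60
Round 2 — N7 snaps.
  N7 sheds 85 kN: no online neighbours, lost.
No further breaks.

60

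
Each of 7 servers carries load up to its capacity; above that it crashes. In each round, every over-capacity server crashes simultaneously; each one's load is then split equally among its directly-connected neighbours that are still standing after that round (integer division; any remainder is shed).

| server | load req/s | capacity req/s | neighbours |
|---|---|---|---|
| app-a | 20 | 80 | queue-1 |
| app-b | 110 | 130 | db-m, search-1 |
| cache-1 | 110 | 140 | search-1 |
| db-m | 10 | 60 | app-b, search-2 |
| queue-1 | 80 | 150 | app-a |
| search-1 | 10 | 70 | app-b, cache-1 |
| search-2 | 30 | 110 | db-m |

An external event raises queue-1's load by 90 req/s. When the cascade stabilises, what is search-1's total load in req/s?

Round 1 — queue-1 at 170 > 150. queue-1 crashes.
  queue-1 sheds 170 req/s to app-a: 170 each.
    app-a: 20+170 = 190 > 80
Round 2 — app-a crashes.
  app-a sheds 190 req/s: no online neighbours, lost.
No further crashes.

10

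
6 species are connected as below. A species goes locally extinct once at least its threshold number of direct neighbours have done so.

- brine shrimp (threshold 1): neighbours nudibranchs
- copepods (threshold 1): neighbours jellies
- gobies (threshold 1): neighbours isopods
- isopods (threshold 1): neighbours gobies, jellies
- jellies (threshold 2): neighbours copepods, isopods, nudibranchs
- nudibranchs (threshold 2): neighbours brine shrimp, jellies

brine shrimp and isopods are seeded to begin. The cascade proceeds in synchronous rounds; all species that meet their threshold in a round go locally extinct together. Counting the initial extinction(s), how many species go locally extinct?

Round 1 — brine shrimp, isopods go locally extinct (initial).
Round 2 — checking thresholds:
  gobies: 1 of 1 neighbours ≥ 1, goes locally extinct.
  jellies: 1 of 3 neighbours < 2, not yet.
  nudibranchs: 1 of 2 neighbours < 2, not yet.
Round 3 — no new extinctions; cascade stops.

3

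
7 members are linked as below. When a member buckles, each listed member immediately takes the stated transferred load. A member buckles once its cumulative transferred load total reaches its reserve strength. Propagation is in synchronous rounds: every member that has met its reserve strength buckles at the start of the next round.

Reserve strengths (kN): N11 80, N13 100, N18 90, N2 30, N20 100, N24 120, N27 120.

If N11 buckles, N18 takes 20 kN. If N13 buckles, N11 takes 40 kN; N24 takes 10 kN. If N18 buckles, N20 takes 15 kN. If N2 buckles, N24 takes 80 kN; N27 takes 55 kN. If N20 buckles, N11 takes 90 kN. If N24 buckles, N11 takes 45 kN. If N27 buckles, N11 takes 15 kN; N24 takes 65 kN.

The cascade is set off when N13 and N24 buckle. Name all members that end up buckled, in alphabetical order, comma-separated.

N11, N13, N24

Round 1 — N13, N24 buckle (initial).
  N11: +40+45 → 85 ≥ 80
Round 2 — N11 buckles.
  N18: +20 → 20 < 90
No further bucklings.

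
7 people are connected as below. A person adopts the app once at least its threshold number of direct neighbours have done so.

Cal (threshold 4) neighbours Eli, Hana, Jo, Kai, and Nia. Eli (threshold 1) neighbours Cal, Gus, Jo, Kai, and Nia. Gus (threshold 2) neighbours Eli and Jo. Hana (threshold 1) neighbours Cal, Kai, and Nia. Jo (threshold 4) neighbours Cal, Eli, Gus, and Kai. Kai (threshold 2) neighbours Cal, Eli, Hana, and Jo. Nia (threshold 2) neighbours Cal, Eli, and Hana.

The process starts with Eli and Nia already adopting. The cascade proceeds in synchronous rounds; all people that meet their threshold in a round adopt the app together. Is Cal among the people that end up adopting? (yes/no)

yes

Round 1 — Eli, Nia adopt the app (initial).
Round 2 — checking thresholds:
  Cal: 2 of 5 neighbours < 4, not yet.
  Gus: 1 of 2 neighbours < 2, not yet.
  Hana: 1 of 3 neighbours ≥ 1, adopts the app.
  Jo: 1 of 4 neighbours < 4, not yet.
  Kai: 1 of 4 neighbours < 2, not yet.
Round 3 — checking thresholds:
  Cal: 3 of 5 neighbours < 4, not yet.
  Gus: 1 of 2 neighbours < 2, not yet.
  Jo: 1 of 4 neighbours < 4, not yet.
  Kai: 2 of 4 neighbours ≥ 2, adopts the app.
Round 4 — checking thresholds:
  Cal: 4 of 5 neighbours ≥ 4, adopts the app.
  Gus: 1 of 2 neighbours < 2, not yet.
  Jo: 2 of 4 neighbours < 4, not yet.
Round 5 — no new adoptions; cascade stops.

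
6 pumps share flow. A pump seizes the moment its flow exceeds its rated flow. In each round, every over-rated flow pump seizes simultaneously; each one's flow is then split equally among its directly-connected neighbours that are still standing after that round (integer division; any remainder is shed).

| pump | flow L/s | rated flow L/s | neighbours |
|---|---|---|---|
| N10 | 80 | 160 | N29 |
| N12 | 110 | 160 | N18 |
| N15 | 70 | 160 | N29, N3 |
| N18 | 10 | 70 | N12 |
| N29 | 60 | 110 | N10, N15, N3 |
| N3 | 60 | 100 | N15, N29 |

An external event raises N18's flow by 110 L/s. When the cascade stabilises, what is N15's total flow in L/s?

Round 1 — N18 at 120 > 70. N18 seizes.
  N18 sheds 120 L/s to N12: 120 each.
    N12: 110+120 = 230 > 160
Round 2 — N12 seizes.
  N12 sheds 230 L/s: no online neighbours, lost.
No further seizures.

70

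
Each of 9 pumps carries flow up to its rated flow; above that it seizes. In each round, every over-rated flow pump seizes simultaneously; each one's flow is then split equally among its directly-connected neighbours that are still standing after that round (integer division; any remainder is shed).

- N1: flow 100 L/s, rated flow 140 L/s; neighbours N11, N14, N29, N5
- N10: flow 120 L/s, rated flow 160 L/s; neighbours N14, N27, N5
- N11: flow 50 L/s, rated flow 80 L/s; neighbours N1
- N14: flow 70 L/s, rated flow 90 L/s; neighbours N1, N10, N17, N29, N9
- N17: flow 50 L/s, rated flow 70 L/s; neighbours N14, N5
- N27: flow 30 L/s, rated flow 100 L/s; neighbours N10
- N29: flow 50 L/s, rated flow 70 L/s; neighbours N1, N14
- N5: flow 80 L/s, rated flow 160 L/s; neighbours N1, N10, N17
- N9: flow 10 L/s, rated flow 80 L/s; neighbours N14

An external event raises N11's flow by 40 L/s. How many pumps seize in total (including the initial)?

Round 1 — N11 at 90 > 80. N11 seizes.
  N11 sheds 90 L/s to N1: 90 each.
    N1: 100+90 = 190 > 140
Round 2 — N1 seizes.
  N1 sheds 190 L/s to N14, N29, N5: 63 each (1 lost).
    N14: 70+63 = 133 > 90
    N29: 50+63 = 113 > 70
    N5: 80+63 = 143 ≤ 160
Round 3 — N14, N29 seize.
  N14 sheds 133 L/s to N10, N17, N9: 44 each (1 lost).
    N10: 120+44 = 164 > 160
    N17: 50+44 = 94 > 70
    N9: 10+44 = 54 ≤ 80
  N29 sheds 113 L/s: no online neighbours, lost.
Round 4 — N10, N17 seize.
  N10 sheds 164 L/s to N27, N5: 82 each.
    N27: 30+82 = 112 > 100
    N5: 143+82 = 225 > 160
  N17 sheds 94 L/s to N5: 94 each.
    N5: 225+94 = 319 > 160
Round 5 — N27, N5 seize.
  N27 sheds 112 L/s: no online neighbours, lost.
  N5 sheds 319 L/s: no online neighbours, lost.
No further seizures.

8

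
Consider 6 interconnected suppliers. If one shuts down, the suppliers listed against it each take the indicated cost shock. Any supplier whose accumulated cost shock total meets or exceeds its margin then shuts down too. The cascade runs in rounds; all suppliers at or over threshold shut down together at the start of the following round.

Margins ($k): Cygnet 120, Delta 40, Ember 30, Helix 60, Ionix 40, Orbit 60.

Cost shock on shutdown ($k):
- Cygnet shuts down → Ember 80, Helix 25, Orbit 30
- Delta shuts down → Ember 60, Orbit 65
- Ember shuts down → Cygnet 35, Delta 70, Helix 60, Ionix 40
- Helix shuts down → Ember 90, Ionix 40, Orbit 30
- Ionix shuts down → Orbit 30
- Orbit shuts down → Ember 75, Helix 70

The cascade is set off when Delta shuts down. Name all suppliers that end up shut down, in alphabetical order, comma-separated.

Delta, Ember, Helix, Ionix, Orbit

Round 1 — Delta shuts down (initial).
  Ember: +60 → 60 ≥ 30
  Orbit: +65 → 65 ≥ 60
Round 2 — Ember, Orbit shut down.
  Cygnet: +35 → 35 < 120
  Helix: +60+70 → 130 ≥ 60
  Ionix: +40 → 40 ≥ 40
Round 3 — Helix, Ionix shut down.
No further shutdowns.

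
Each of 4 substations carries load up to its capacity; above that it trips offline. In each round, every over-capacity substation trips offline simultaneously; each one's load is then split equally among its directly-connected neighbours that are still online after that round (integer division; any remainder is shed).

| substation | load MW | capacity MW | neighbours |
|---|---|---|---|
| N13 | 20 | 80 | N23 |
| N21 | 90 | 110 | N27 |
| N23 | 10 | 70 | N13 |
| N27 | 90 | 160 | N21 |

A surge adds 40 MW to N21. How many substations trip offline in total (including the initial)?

2

Round 1 — N21 at 130 > 110. N21 trips offline.
  N21 sheds 130 MW to N27: 130 each.
    N27: 90+130 = 220 > 160
Round 2 — N27 trips offline.
  N27 sheds 220 MW: no online neighbours, lost.
No further trips.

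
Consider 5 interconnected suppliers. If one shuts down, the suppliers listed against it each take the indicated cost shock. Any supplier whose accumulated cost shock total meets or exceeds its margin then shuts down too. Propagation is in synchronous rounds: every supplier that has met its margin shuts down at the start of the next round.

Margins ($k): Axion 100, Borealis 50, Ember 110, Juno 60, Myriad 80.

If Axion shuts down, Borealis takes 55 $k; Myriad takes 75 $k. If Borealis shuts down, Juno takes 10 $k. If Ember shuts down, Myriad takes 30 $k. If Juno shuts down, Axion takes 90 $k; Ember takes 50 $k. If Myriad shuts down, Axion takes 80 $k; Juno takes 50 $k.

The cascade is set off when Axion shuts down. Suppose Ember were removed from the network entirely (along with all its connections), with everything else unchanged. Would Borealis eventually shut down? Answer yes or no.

yes

With Ember removed:
Round 1 — Axion shuts down (initial).
  Borealis: +55 → 55 ≥ 50
  Myriad: +75 → 75 < 80
Round 2 — Borealis shuts down.
  Juno: +10 → 10 < 60
No further shutdowns.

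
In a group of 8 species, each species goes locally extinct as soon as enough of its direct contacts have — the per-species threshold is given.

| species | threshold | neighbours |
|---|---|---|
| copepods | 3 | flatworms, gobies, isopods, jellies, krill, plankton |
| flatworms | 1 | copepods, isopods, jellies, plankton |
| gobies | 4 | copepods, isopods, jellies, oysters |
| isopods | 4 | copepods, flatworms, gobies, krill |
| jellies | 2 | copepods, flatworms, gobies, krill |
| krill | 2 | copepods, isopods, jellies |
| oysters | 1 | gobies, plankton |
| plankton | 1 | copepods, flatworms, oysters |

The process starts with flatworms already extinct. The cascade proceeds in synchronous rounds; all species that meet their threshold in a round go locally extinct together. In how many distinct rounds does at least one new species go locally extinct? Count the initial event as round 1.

Round 1 — flatworms goes locally extinct (initial).
Round 2 — checking thresholds:
  copepods: 1 of 6 neighbours < 3, holds.
  isopods: 1 of 4 neighbours < 4, holds.
  jellies: 1 of 4 neighbours < 2, holds.
  plankton: 1 of 3 neighbours ≥ 1, goes locally extinct.
Round 3 — checking thresholds:
  copepods: 2 of 6 neighbours < 3, holds.
  isopods: 1 of 4 neighbours < 4, holds.
  jellies: 1 of 4 neighbours < 2, holds.
  oysters: 1 of 2 neighbours ≥ 1, goes locally extinct.
Round 4 — no new extinctions; cascade stops.

3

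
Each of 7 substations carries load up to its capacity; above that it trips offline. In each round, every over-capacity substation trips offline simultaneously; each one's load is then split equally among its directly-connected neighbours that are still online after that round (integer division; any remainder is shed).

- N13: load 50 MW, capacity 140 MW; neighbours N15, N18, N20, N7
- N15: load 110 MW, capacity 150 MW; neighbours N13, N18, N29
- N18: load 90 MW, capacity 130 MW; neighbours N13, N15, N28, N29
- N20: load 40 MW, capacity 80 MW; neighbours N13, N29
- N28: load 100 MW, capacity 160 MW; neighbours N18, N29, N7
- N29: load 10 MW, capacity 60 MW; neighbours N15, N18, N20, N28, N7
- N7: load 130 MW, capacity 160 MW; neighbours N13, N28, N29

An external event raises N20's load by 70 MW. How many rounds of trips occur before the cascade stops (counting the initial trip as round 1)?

2

Round 1 — N20 at 110 > 80. N20 trips offline.
  N20 sheds 110 MW to N13, N29: 55 each.
    N13: 50+55 = 105 ≤ 140
    N29: 10+55 = 65 > 60
Round 2 — N29 trips offline.
  N29 sheds 65 MW to N15, N18, N28, N7: 16 each (1 lost).
    N15: 110+16 = 126 ≤ 150
    N18: 90+16 = 106 ≤ 130
    N28: 100+16 = 116 ≤ 160
    N7: 130+16 = 146 ≤ 160
No further trips.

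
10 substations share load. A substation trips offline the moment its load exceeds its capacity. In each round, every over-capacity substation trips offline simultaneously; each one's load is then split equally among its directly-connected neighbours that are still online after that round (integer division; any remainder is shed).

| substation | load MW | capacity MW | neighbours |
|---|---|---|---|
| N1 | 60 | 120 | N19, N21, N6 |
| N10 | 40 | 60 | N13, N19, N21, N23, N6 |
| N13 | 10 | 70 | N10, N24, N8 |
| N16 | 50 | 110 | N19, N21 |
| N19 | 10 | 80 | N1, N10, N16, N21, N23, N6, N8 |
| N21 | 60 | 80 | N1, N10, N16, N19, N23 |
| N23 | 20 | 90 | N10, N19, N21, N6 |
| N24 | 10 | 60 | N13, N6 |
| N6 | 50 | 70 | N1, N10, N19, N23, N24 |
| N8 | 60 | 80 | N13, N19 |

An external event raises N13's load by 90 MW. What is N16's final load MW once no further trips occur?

Round 1 — N13 at 100 > 70. N13 trips offline.
  N13 sheds 100 MW to N10, N24, N8: 33 each (1 lost).
    N10: 40+33 = 73 > 60
    N24: 10+33 = 43 ≤ 60
    N8: 60+33 = 93 > 80
Round 2 — N10, N8 trip offline.
  N10 sheds 73 MW to N19, N21, N23, N6: 18 each (1 lost).
    N19: 10+18 = 28 ≤ 80
    N21: 60+18 = 78 ≤ 80
    N23: 20+18 = 38 ≤ 90
    N6: 50+18 = 68 ≤ 70
  N8 sheds 93 MW to N19: 93 each.
    N19: 28+93 = 121 > 80
Round 3 — N19 trips offline.
  N19 sheds 121 MW to N1, N16, N21, N23, N6: 24 each (1 lost).
    N1: 60+24 = 84 ≤ 120
    N16: 50+24 = 74 ≤ 110
    N21: 78+24 = 102 > 80
    N23: 38+24 = 62 ≤ 90
    N6: 68+24 = 92 > 70
Round 4 — N21, N6 trip offline.
  N21 sheds 102 MW to N1, N16, N23: 34 each.
    N1: 84+34 = 118 ≤ 120
    N16: 74+34 = 108 ≤ 110
    N23: 62+34 = 96 > 90
  N6 sheds 92 MW to N1, N23, N24: 30 each (2 lost).
    N1: 118+30 = 148 > 120
    N23: 96+30 = 126 > 90
    N24: 43+30 = 73 > 60
Round 5 — N1, N23, N24 trip offline.
  N1 sheds 148 MW: no online neighbours, lost.
  N23 sheds 126 MW: no online neighbours, lost.
  N24 sheds 73 MW: no online neighbours, lost.
No further trips.

108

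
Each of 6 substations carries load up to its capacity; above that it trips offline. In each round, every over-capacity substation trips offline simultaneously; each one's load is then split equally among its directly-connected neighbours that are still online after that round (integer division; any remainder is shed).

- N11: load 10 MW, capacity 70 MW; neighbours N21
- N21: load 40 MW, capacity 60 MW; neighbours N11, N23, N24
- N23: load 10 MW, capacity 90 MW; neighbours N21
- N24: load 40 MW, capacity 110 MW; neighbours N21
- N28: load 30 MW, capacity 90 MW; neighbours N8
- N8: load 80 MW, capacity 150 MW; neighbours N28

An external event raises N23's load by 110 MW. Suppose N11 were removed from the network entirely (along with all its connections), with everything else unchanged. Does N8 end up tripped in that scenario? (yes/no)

no

With N11 removed:
Round 1 — N23 at 120 > 90. N23 trips offline.
  N23 sheds 120 MW to N21: 120 each.
    N21: 40+120 = 160 > 60
Round 2 — N21 trips offline.
  N21 sheds 160 MW to N24: 160 each.
    N24: 40+160 = 200 > 110
Round 3 — N24 trips offline.
  N24 sheds 200 MW: no online neighbours, lost.
No further trips.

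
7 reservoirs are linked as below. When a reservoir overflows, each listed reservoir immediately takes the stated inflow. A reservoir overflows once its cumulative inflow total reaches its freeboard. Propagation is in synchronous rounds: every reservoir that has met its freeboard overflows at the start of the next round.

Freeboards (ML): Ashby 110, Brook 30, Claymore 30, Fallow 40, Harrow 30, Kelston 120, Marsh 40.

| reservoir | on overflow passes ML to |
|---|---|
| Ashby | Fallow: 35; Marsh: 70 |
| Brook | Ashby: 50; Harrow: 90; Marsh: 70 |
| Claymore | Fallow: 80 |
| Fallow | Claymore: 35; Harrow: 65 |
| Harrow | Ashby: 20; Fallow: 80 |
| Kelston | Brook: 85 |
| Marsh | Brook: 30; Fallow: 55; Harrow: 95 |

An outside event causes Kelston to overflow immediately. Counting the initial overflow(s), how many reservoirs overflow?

6

Round 1 — Kelston overflows (initial).
  Brook: +85 → 85 ≥ 30
Round 2 — Brook overflows.
  Ashby: +50 → 50 < 110
  Harrow: +90 → 90 ≥ 30
  Marsh: +70 → 70 ≥ 40
Round 3 — Harrow, Marsh overflow.
  Ashby: +20 → 70 < 110
  Fallow: +80+55 → 135 ≥ 40
Round 4 — Fallow overflows.
  Claymore: +35 → 35 ≥ 30
Round 5 — Claymore overflows.
No further overflows.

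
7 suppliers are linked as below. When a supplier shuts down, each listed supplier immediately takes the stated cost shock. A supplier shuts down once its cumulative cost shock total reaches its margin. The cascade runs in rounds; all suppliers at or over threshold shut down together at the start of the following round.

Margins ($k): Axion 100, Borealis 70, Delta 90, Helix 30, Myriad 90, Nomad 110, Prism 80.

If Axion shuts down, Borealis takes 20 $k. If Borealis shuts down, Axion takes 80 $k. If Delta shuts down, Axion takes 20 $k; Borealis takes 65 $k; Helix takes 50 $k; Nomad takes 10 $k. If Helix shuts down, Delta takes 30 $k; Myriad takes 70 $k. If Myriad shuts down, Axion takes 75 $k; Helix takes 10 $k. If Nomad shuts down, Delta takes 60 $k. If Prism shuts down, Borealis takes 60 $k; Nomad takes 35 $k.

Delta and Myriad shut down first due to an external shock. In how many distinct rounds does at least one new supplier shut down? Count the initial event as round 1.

2

Round 1 — Delta, Myriad shut down (initial).
  Axion: +20+75 → 95 < 100
  Borealis: +65 → 65 < 70
  Helix: +50+10 → 60 ≥ 30
  Nomad: +10 → 10 < 110
Round 2 — Helix shuts down.
No further shutdowns.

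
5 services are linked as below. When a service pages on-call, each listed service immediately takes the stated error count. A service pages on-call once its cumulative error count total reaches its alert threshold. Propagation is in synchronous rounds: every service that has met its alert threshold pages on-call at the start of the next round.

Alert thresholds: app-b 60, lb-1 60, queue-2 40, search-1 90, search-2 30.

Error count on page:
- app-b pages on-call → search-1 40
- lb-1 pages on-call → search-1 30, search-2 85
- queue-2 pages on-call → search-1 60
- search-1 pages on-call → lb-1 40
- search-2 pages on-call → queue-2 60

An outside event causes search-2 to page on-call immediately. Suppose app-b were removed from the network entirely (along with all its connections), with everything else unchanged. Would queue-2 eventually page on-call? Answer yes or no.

With app-b removed:
Round 1 — search-2 pages on-call (initial).
  queue-2: +60 → 60 ≥ 40
Round 2 — queue-2 pages on-call.
  search-1: +60 → 60 < 90
No further pages.

yes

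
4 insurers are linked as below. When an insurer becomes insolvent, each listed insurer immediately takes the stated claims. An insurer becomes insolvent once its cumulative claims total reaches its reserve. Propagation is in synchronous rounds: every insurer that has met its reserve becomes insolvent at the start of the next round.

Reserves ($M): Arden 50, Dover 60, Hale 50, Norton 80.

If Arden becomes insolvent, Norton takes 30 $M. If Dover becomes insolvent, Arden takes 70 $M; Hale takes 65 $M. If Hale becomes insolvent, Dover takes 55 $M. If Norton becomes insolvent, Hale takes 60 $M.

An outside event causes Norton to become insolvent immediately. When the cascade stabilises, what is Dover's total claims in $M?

Round 1 — Norton becomes insolvent (initial).
  Hale: +60 → 60 ≥ 50
Round 2 — Hale becomes insolvent.
  Dover: +55 → 55 < 60
No further insolvencies.

55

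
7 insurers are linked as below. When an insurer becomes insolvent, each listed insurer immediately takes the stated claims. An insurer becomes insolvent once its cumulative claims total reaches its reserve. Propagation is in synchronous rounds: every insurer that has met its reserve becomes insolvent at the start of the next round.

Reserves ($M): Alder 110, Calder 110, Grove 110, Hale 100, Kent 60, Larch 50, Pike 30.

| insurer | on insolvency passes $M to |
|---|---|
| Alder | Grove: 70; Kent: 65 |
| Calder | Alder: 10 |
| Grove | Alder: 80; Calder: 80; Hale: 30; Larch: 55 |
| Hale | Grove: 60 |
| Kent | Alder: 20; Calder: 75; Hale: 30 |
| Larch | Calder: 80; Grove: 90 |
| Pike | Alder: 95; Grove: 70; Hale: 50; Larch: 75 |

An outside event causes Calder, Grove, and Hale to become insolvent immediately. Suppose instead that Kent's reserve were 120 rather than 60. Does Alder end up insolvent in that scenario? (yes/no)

no

With Kent's reserve at 120:
Round 1 — Calder, Grove, Hale become insolvent (initial).
  Alder: +10+80 → 90 < 110
  Larch: +55 → 55 ≥ 50
Round 2 — Larch becomes insolvent.
No further insolvencies.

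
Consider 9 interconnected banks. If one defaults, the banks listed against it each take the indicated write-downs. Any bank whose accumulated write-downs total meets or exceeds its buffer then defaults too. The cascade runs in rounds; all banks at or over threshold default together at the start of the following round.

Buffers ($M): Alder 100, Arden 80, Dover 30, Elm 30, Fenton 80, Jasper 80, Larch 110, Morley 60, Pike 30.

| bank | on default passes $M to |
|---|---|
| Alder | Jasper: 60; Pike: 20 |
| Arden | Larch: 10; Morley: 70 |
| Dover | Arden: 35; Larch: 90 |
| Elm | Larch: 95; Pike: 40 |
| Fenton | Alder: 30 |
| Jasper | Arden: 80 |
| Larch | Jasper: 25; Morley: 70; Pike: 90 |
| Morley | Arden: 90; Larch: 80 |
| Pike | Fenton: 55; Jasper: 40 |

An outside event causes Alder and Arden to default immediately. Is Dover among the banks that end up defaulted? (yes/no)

Round 1 — Alder, Arden default (initial).
  Jasper: +60 → 60 < 80
  Larch: +10 → 10 < 110
  Morley: +70 → 70 ≥ 60
  Pike: +20 → 20 < 30
Round 2 — Morley defaults.
  Larch: +80 → 90 < 110
No further defaults.

no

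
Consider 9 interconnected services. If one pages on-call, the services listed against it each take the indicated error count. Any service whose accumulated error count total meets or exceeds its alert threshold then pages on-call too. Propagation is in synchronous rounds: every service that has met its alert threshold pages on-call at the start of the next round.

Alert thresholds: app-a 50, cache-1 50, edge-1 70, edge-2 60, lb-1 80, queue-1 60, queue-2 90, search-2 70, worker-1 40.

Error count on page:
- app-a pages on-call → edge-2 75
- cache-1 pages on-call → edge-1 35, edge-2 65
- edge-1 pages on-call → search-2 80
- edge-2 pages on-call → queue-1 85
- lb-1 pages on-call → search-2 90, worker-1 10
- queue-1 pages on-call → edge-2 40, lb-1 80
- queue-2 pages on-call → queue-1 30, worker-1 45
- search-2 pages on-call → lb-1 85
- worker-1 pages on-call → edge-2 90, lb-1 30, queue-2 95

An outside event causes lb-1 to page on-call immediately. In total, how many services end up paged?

2

Round 1 — lb-1 pages on-call (initial).
  search-2: +90 → 90 ≥ 70
  worker-1: +10 → 10 < 40
Round 2 — search-2 pages on-call.
No further pages.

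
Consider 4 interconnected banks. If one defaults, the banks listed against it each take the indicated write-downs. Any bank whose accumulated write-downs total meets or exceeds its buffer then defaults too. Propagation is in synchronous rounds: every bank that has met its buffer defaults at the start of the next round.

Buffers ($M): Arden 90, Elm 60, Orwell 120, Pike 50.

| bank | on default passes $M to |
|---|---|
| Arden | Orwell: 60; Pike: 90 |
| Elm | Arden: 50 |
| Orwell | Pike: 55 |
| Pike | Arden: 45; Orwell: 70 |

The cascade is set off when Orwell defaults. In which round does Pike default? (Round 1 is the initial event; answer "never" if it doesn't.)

Round 1 — Orwell defaults (initial).
  Pike: +55 → 55 ≥ 50
Round 2 — Pike defaults.
  Arden: +45 → 45 < 90
No further defaults.

2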